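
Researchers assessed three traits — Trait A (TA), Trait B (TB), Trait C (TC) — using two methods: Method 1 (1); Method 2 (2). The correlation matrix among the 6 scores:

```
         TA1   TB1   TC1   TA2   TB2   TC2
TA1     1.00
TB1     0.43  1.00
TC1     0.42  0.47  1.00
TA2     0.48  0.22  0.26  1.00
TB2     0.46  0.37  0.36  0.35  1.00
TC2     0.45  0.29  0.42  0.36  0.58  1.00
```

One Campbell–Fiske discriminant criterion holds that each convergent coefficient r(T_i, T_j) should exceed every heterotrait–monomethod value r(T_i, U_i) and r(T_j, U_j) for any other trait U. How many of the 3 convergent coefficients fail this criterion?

2

Each convergent coefficient versus the relevant comparison correlations:
TA (methods 1·2): 0.48 vs {0.43, 0.35, 0.42, 0.36} → pass.
TB (methods 1·2): 0.37 vs {0.43, 0.35, 0.47, 0.58} → fail.
TC (methods 1·2): 0.42 vs {0.42, 0.36, 0.47, 0.58} → fail.
2 of 3 fail.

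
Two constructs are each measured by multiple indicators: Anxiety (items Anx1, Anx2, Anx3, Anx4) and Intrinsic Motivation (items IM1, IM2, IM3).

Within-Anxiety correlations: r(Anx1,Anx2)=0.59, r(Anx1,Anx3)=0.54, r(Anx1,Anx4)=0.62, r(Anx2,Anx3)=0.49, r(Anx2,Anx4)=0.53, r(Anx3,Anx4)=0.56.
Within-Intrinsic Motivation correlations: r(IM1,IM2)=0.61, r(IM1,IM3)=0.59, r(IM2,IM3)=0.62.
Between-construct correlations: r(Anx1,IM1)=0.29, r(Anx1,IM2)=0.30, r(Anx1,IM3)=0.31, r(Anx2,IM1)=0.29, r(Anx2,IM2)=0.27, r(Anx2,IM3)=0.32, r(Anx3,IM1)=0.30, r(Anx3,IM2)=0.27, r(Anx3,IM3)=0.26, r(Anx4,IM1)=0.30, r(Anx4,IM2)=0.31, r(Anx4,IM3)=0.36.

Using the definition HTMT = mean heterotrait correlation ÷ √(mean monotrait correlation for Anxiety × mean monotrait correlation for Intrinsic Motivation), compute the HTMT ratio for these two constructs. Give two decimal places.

Between-construct mean = 3.58/12 = 0.2983.
Mean within-Anx = 3.33/6 = 0.5550; mean within-IM = 1.82/3 = 0.6067.
Geometric mean = √(0.5550 × 0.6067) = 0.5803.
HTMT = 0.2983 / 0.5803 = 0.51.

0.51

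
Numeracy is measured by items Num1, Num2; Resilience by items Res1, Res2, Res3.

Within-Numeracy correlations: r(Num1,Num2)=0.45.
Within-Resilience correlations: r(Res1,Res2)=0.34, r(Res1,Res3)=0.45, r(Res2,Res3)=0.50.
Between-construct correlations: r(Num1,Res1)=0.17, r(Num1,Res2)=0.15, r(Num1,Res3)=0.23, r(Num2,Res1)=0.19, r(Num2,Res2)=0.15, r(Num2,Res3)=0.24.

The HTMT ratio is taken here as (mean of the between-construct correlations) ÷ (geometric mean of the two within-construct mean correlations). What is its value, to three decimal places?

0.428

Between-construct mean = 1.13/6 = 0.1883.
Mean within-Num = 0.45/1 = 0.4500; mean within-Res = 1.29/3 = 0.4300.
Geometric mean = √(0.4500 × 0.4300) = 0.4399.
HTMT = 0.1883 / 0.4399 = 0.428.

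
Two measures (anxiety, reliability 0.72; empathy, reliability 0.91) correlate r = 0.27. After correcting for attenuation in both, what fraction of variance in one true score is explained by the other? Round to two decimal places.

0.11

Disattenuated r = 0.27 / √(0.72 × 0.91) = 0.27 / 0.8094 = 0.3336.
Shared true-score variance = 0.3336² = 0.1113 ≈ 0.11.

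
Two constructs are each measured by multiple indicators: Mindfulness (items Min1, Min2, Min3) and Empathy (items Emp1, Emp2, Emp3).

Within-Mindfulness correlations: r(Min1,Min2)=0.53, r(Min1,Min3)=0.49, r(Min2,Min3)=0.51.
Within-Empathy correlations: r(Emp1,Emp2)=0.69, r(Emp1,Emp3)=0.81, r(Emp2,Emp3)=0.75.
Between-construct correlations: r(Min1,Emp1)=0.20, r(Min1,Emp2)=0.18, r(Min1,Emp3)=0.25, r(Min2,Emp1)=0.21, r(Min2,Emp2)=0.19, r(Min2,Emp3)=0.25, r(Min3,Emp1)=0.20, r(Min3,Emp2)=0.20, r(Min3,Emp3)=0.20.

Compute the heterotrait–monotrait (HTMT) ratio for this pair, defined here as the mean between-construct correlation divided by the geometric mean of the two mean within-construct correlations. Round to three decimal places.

0.338

Mean heterotrait r = 1.88/9 = 0.2089.
Mean within-Min = 1.53/3 = 0.5100; mean within-Emp = 2.25/3 = 0.7500.
Geometric mean = √(0.5100 × 0.7500) = 0.6185.
HTMT = 0.2089 / 0.6185 = 0.338.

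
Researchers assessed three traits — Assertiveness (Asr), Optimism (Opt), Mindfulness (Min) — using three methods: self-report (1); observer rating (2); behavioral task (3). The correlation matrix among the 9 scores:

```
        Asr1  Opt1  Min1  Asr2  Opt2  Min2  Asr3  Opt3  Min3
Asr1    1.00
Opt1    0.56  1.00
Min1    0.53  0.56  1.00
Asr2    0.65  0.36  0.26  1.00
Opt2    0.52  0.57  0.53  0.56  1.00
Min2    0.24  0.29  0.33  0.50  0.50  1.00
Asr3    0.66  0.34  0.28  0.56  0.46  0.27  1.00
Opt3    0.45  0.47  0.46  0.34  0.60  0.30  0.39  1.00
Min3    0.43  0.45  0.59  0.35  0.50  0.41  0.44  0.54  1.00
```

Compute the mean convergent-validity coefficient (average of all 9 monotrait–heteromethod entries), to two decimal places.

0.54

Convergent values: 0.65, 0.66, 0.56, 0.57, 0.47, 0.60, 0.33, 0.59, 0.41; mean = 4.84/9 = 0.54.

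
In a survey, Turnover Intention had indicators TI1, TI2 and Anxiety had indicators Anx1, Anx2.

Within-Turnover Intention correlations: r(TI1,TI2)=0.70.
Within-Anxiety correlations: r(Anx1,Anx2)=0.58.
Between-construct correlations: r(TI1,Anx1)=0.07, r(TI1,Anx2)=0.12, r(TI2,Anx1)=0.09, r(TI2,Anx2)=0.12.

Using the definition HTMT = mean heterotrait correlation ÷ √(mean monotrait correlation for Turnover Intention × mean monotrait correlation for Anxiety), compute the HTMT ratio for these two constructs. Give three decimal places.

0.157

Between-construct mean = 0.40/4 = 0.1000.
Mean within-TI = 0.70/1 = 0.7000; mean within-Anx = 0.58/1 = 0.5800.
Geometric mean = √(0.7000 × 0.5800) = 0.6372.
HTMT = 0.1000 / 0.6372 = 0.157.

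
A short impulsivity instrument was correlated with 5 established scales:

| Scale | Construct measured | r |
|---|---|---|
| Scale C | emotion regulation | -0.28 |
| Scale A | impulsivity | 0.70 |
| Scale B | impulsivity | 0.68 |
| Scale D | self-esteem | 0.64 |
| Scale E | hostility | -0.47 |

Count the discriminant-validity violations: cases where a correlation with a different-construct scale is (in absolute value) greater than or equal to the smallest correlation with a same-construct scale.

Convergent (same construct = impulsivity): Scale A, Scale B.
Smallest convergent = 0.68. Discriminant |r|: 0.28, 0.64, 0.47; count ≥ 0.68 → 0.

0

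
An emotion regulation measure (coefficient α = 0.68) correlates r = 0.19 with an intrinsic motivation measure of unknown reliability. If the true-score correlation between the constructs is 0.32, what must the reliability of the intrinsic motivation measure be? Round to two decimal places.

r_true = r_obs / √(r_xx · r_yy) ⇒ 0.32 = 0.19 / √(0.68 · r_yy).
√(0.68 · r_yy) = 0.19 / 0.32 = 0.5938; 0.68 · r_yy = 0.3526; r_yy = 0.3526 / 0.68 ≈ 0.52.

0.52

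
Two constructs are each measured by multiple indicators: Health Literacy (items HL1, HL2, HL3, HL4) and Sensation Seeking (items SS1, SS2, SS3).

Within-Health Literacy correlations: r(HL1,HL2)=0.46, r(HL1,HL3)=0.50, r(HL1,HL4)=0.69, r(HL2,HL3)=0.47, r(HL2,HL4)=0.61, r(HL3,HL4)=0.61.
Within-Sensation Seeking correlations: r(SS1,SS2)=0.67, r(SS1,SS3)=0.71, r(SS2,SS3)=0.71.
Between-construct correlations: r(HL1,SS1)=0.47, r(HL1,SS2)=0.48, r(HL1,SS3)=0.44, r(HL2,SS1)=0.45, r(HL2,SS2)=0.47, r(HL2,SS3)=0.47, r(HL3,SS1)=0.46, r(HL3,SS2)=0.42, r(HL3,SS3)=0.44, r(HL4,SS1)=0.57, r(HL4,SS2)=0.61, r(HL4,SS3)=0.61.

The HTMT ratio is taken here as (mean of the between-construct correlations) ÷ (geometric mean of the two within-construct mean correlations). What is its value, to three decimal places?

Mean heterotrait r = 5.89/12 = 0.4908.
Mean within-HL = 3.34/6 = 0.5567; mean within-SS = 2.09/3 = 0.6967.
Geometric mean = √(0.5567 × 0.6967) = 0.6228.
HTMT = 0.4908 / 0.6228 = 0.788.

0.788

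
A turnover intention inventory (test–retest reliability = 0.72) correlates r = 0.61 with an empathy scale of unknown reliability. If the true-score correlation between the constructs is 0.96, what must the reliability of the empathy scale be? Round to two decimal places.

0.56

r_true = r_obs / √(r_xx · r_yy) ⇒ 0.96 = 0.61 / √(0.72 · r_yy).
√(0.72 · r_yy) = 0.61 / 0.96 = 0.6354; 0.72 · r_yy = 0.4037; r_yy = 0.4037 / 0.72 ≈ 0.56.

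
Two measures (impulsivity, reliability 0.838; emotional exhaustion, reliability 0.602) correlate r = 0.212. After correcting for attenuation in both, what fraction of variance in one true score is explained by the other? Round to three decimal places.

0.089

Disattenuated r = 0.212 / √(0.838 × 0.602) = 0.212 / 0.7103 = 0.2985.
Shared true-score variance = 0.2985² = 0.0891 ≈ 0.089.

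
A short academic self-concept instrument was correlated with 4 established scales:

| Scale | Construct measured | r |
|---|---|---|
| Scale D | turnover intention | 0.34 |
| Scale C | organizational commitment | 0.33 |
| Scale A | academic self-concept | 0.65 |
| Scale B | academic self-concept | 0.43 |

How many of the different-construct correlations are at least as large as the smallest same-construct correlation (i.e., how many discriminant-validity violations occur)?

Convergent (same construct = academic self-concept): Scale A, Scale B.
Smallest convergent = 0.43. Discriminant values: 0.34, 0.33; count ≥ 0.43 → 0.

0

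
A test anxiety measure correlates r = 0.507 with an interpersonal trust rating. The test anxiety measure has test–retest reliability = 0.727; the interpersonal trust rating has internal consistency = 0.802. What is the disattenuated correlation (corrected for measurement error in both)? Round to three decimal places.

r_true = r_obs / √(r_xx · r_yy) = 0.507 / √(0.727 × 0.802) = 0.507 / √0.583054 = 0.507 / 0.7636 ≈ 0.664.

0.664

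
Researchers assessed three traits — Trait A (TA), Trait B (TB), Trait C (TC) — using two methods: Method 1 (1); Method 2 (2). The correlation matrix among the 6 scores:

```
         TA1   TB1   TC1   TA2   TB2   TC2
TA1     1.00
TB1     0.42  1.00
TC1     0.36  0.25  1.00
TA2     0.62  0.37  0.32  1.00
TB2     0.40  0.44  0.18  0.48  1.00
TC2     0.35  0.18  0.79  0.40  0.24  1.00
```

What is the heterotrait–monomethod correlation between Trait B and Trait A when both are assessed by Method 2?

Different traits, same method: r(TB2, TA2) = 0.48.

0.48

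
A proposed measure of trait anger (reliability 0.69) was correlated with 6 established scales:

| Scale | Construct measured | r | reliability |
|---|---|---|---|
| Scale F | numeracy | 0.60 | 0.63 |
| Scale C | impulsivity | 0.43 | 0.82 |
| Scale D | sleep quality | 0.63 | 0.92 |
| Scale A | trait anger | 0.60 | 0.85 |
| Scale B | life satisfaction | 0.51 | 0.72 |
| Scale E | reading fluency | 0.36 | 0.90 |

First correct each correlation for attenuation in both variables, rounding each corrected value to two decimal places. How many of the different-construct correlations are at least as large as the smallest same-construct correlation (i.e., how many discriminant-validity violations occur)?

Disattenuated r (r / √(r_scale · r_new)):
  Scale F (disc): 0.60 / √(0.63·0.69) = 0.91
  Scale C (disc): 0.43 / √(0.82·0.69) = 0.57
  Scale D (disc): 0.63 / √(0.92·0.69) = 0.79
  Scale A (conv): 0.60 / √(0.85·0.69) = 0.78
  Scale B (disc): 0.51 / √(0.72·0.69) = 0.72
  Scale E (disc): 0.36 / √(0.90·0.69) = 0.46
Smallest convergent = 0.78. Discriminant values: 0.91, 0.57, 0.79, 0.72, 0.46; count ≥ 0.78 → 2.

2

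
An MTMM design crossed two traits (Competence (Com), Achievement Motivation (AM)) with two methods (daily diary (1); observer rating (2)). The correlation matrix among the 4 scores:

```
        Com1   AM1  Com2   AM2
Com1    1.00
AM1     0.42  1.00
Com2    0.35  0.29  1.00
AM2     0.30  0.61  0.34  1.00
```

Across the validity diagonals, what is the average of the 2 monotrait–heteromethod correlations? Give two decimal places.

0.48

Convergent values: 0.35, 0.61; mean = 0.96/2 = 0.48.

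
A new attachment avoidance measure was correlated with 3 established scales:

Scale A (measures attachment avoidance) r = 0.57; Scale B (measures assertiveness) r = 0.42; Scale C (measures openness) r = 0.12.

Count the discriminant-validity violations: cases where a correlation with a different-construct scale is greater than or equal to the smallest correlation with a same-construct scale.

0

Convergent (same construct = attachment avoidance): Scale A.
Smallest convergent = 0.57. Discriminant values: 0.42, 0.12; count ≥ 0.57 → 0.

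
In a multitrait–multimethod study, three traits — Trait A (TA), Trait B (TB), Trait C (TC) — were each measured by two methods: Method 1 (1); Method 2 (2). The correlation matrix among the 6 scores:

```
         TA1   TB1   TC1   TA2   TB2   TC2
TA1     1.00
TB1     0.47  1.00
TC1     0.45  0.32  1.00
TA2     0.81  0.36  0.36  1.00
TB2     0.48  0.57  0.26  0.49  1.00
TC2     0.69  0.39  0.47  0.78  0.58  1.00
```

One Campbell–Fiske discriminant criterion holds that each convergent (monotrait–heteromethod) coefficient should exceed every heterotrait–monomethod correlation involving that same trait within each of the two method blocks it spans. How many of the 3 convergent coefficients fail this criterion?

Each convergent coefficient versus the relevant comparison correlations:
TA (methods 1·2): 0.81 vs {0.47, 0.49, 0.45, 0.78} → pass.
TB (methods 1·2): 0.57 vs {0.47, 0.49, 0.32, 0.58} → fail.
TC (methods 1·2): 0.47 vs {0.45, 0.78, 0.32, 0.58} → fail.
2 of 3 fail.

2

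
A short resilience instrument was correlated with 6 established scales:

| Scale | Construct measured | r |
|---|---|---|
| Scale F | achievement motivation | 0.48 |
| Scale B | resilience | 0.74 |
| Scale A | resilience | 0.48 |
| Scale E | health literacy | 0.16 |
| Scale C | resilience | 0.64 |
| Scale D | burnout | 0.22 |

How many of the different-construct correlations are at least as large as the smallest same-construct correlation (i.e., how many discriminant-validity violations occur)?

1

Convergent (same construct = resilience): Scale B, Scale A, Scale C.
Smallest convergent = 0.48. Discriminant values: 0.48, 0.16, 0.22; count ≥ 0.48 → 1.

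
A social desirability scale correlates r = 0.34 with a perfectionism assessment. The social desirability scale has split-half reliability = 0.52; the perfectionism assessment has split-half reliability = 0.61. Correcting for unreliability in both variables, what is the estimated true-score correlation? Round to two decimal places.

r_true = r_obs / √(r_xx · r_yy) = 0.34 / √(0.52 × 0.61) = 0.34 / √0.3172 = 0.34 / 0.5632 ≈ 0.60.

0.60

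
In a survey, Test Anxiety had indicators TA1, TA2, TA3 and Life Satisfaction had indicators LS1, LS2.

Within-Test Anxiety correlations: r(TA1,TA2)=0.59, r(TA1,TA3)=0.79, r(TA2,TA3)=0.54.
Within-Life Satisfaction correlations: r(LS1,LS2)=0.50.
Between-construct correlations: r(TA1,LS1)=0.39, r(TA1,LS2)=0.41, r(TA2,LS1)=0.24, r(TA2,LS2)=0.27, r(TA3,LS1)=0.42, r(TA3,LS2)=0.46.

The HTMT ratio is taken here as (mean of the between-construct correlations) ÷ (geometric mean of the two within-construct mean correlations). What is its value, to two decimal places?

Between-construct mean = 2.19/6 = 0.3650.
Mean within-TA = 1.92/3 = 0.6400; mean within-LS = 0.50/1 = 0.5000.
Geometric mean = √(0.6400 × 0.5000) = 0.5657.
HTMT = 0.3650 / 0.5657 = 0.65.

0.65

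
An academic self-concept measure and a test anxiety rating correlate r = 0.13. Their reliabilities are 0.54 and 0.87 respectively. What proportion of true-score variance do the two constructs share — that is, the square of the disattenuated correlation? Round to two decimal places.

Disattenuated r = 0.13 / √(0.54 × 0.87) = 0.13 / 0.6854 = 0.1897.
Shared true-score variance = 0.1897² = 0.0360 ≈ 0.04.

0.04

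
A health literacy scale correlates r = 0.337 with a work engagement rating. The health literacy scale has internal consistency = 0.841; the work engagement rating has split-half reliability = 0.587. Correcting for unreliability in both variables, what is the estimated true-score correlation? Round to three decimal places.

0.480

r_true = r_obs / √(r_xx · r_yy) = 0.337 / √(0.841 × 0.587) = 0.337 / √0.493667 = 0.337 / 0.7026 ≈ 0.480.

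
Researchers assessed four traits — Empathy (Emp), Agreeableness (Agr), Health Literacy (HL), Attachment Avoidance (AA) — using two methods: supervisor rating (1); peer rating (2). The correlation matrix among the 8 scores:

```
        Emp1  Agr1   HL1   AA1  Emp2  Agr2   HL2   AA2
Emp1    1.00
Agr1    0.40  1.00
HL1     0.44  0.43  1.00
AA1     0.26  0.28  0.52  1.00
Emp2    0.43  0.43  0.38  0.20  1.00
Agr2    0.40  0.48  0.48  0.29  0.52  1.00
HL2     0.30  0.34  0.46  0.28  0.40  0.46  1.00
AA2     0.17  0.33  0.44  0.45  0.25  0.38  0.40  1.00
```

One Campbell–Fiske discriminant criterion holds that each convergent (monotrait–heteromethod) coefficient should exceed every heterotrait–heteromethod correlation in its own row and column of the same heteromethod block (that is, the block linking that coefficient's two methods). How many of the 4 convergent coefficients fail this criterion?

Checking each validity diagonal entry against its comparison values:
Emp (methods 1·2): 0.43 vs {0.40, 0.43, 0.30, 0.38, 0.17, 0.20} → fail.
Agr (methods 1·2): 0.48 vs {0.43, 0.40, 0.34, 0.48, 0.33, 0.29} → fail.
HL (methods 1·2): 0.46 vs {0.38, 0.30, 0.48, 0.34, 0.44, 0.28} → fail.
AA (methods 1·2): 0.45 vs {0.20, 0.17, 0.29, 0.33, 0.28, 0.44} → pass.
3 of 4 fail.

3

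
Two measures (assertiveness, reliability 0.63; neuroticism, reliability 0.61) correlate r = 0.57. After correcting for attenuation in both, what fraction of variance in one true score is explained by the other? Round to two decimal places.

Disattenuated r = 0.57 / √(0.63 × 0.61) = 0.57 / 0.6199 = 0.9195.
Shared true-score variance = 0.9195² = 0.8455 ≈ 0.85.

0.85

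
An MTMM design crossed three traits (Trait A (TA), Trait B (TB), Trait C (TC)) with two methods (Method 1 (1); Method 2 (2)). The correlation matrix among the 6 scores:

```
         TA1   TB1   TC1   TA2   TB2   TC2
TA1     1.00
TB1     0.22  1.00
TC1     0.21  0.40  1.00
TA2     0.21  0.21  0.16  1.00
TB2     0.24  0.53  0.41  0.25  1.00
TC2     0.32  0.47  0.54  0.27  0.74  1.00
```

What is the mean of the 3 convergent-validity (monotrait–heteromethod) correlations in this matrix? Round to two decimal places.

0.43

Convergent values: 0.21, 0.53, 0.54; mean = 1.28/3 = 0.43.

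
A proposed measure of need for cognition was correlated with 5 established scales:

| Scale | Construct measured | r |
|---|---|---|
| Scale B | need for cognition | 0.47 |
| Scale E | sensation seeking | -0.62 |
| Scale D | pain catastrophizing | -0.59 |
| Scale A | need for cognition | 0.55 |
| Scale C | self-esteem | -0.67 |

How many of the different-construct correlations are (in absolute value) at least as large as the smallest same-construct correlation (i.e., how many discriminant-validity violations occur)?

3

Convergent (same construct = need for cognition): Scale B, Scale A.
Smallest convergent = 0.47. Discriminant |r|: 0.62, 0.59, 0.67; count ≥ 0.47 → 3.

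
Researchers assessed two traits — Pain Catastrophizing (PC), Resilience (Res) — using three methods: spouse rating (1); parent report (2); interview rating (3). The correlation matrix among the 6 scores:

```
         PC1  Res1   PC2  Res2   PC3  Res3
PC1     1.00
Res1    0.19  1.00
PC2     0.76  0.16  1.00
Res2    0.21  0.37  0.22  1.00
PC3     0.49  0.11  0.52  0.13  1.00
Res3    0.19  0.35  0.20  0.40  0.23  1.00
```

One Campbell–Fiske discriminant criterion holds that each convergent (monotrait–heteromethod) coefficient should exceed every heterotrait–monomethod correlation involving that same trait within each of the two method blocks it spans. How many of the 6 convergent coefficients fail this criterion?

0

Checking each validity diagonal entry against its comparison values:
PC (methods 1·2): 0.76 vs {0.19, 0.22} → pass.
PC (methods 1·3): 0.49 vs {0.19, 0.23} → pass.
PC (methods 2·3): 0.52 vs {0.22, 0.23} → pass.
Res (methods 1·2): 0.37 vs {0.19, 0.22} → pass.
Res (methods 1·3): 0.35 vs {0.19, 0.23} → pass.
Res (methods 2·3): 0.40 vs {0.22, 0.23} → pass.
0 of 6 fail.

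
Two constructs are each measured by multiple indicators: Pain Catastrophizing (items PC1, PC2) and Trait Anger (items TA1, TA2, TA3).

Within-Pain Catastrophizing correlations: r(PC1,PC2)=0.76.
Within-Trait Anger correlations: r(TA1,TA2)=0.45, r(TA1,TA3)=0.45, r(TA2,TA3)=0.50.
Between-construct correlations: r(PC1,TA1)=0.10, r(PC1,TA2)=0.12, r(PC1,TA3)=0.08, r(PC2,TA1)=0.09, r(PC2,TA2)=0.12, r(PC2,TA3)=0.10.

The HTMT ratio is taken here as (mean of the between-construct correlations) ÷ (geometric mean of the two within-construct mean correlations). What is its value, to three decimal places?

Mean heterotrait r = 0.61/6 = 0.1017.
Mean within-PC = 0.76/1 = 0.7600; mean within-TA = 1.40/3 = 0.4667.
Geometric mean = √(0.7600 × 0.4667) = 0.5956.
HTMT = 0.1017 / 0.5956 = 0.171.

0.171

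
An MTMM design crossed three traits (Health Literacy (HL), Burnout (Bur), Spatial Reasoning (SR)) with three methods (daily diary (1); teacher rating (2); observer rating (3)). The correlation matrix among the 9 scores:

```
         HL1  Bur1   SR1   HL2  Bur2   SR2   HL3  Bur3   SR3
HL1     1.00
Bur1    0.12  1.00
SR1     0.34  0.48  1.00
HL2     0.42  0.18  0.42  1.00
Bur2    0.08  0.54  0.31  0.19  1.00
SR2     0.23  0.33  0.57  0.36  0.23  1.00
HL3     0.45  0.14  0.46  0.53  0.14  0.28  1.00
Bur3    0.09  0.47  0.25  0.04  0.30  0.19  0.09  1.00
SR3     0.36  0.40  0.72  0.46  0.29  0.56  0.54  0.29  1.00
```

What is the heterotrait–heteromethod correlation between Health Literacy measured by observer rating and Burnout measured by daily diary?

0.14

Different traits and methods: r(HL3, Bur1) = 0.14.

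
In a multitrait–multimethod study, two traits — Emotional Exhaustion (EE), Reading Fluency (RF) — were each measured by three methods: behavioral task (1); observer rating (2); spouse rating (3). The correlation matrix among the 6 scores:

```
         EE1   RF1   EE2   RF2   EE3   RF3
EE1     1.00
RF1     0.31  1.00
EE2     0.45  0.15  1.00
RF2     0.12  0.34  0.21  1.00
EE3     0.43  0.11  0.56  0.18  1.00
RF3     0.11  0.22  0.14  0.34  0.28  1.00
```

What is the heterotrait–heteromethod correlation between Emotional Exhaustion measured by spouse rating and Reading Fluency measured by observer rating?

Different traits and methods: r(EE3, RF2) = 0.18.

0.18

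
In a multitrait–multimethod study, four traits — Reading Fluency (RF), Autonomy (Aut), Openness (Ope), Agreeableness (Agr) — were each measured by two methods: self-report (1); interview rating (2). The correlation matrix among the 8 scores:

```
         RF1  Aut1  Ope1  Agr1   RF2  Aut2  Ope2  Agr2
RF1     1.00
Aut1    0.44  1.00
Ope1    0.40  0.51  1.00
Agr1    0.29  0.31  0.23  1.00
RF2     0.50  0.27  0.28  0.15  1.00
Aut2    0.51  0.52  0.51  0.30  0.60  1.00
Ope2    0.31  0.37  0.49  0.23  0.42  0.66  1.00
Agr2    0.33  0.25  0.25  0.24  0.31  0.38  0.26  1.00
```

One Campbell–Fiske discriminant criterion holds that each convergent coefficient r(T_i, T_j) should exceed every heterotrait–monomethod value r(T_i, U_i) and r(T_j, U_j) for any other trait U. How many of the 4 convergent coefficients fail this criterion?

4

Checking each validity diagonal entry against its comparison values:
RF (methods 1·2): 0.50 vs {0.44, 0.60, 0.40, 0.42, 0.29, 0.31} → fail.
Aut (methods 1·2): 0.52 vs {0.44, 0.60, 0.51, 0.66, 0.31, 0.38} → fail.
Ope (methods 1·2): 0.49 vs {0.40, 0.42, 0.51, 0.66, 0.23, 0.26} → fail.
Agr (methods 1·2): 0.24 vs {0.29, 0.31, 0.31, 0.38, 0.23, 0.26} → fail.
4 of 4 fail.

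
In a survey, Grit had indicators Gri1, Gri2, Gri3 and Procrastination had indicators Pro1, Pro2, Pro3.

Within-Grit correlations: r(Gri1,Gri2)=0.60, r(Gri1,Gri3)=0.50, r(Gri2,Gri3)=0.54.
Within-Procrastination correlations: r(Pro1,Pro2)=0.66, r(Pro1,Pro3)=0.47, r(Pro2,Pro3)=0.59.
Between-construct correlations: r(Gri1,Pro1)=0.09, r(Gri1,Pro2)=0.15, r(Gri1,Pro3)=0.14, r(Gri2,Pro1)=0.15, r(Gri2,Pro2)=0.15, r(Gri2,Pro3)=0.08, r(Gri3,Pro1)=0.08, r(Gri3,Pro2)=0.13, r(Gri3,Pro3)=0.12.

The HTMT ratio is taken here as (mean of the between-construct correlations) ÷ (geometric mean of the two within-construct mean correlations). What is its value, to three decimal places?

0.216

Mean heterotrait r = 1.09/9 = 0.1211.
Mean within-Gri = 1.64/3 = 0.5467; mean within-Pro = 1.72/3 = 0.5733.
Geometric mean = √(0.5467 × 0.5733) = 0.5598.
HTMT = 0.1211 / 0.5598 = 0.216.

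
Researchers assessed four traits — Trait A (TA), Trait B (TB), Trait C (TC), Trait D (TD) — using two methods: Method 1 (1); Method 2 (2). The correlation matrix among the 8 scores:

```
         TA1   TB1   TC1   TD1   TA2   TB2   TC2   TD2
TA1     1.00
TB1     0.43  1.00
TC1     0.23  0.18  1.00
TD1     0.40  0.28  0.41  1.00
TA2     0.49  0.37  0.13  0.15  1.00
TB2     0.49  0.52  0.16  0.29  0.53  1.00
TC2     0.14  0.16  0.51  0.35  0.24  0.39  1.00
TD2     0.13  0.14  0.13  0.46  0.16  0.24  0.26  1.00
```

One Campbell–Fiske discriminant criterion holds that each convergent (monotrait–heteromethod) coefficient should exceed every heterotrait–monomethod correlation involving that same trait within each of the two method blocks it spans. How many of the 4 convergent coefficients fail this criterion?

2

Convergent coefficients and their comparison sets:
TA (methods 1·2): 0.49 vs {0.43, 0.53, 0.23, 0.24, 0.40, 0.16} → fail.
TB (methods 1·2): 0.52 vs {0.43, 0.53, 0.18, 0.39, 0.28, 0.24} → fail.
TC (methods 1·2): 0.51 vs {0.23, 0.24, 0.18, 0.39, 0.41, 0.26} → pass.
TD (methods 1·2): 0.46 vs {0.40, 0.16, 0.28, 0.24, 0.41, 0.26} → pass.
2 of 4 fail.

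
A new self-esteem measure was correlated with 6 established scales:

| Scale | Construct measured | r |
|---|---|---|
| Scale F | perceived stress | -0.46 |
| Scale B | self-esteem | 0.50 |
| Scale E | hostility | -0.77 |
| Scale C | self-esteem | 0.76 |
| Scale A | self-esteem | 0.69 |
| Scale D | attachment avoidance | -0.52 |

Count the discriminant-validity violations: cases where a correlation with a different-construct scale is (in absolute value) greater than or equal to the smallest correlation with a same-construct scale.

Convergent (same construct = self-esteem): Scale B, Scale C, Scale A.
Smallest convergent = 0.50. Discriminant |r|: 0.46, 0.77, 0.52; count ≥ 0.50 → 2.

2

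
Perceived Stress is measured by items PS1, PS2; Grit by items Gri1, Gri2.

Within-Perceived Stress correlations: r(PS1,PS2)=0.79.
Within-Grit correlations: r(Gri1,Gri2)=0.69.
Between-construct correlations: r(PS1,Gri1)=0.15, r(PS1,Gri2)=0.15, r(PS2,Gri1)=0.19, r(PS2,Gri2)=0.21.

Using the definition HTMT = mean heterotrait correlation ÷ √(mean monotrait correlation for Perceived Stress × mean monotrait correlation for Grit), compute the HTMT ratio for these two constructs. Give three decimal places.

0.237

Mean heterotrait r = 0.70/4 = 0.1750.
Mean within-PS = 0.79/1 = 0.7900; mean within-Gri = 0.69/1 = 0.6900.
Geometric mean = √(0.7900 × 0.6900) = 0.7383.
HTMT = 0.1750 / 0.7383 = 0.237.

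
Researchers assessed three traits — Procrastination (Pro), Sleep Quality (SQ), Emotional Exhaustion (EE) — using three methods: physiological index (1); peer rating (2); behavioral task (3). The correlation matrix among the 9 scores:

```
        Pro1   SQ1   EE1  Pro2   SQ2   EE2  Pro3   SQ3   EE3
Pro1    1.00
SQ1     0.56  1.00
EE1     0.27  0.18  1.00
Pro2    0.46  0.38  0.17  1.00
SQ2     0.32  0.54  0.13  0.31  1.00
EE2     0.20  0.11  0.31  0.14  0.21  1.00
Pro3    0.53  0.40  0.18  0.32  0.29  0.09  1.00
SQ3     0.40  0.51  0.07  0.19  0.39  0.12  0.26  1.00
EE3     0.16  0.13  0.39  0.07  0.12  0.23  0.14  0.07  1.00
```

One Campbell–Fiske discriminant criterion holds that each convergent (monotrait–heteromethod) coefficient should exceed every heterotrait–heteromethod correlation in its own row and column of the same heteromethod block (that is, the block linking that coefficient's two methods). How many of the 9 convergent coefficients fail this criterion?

0

Checking each validity diagonal entry against its comparison values:
Pro (methods 1·2): 0.46 vs {0.32, 0.38, 0.20, 0.17} → pass.
Pro (methods 1·3): 0.53 vs {0.40, 0.40, 0.16, 0.18} → pass.
Pro (methods 2·3): 0.32 vs {0.19, 0.29, 0.07, 0.09} → pass.
SQ (methods 1·2): 0.54 vs {0.38, 0.32, 0.11, 0.13} → pass.
SQ (methods 1·3): 0.51 vs {0.40, 0.40, 0.13, 0.07} → pass.
SQ (methods 2·3): 0.39 vs {0.29, 0.19, 0.12, 0.12} → pass.
EE (methods 1·2): 0.31 vs {0.17, 0.20, 0.13, 0.11} → pass.
EE (methods 1·3): 0.39 vs {0.18, 0.16, 0.07, 0.13} → pass.
EE (methods 2·3): 0.23 vs {0.09, 0.07, 0.12, 0.12} → pass.
0 of 9 fail.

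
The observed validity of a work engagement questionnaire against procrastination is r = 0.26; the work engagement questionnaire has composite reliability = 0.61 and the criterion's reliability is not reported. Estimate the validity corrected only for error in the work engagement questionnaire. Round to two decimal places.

0.33

Single correction: r_c = r_obs / √r_xx = 0.26 / √0.61 = 0.26 / 0.7810 ≈ 0.33.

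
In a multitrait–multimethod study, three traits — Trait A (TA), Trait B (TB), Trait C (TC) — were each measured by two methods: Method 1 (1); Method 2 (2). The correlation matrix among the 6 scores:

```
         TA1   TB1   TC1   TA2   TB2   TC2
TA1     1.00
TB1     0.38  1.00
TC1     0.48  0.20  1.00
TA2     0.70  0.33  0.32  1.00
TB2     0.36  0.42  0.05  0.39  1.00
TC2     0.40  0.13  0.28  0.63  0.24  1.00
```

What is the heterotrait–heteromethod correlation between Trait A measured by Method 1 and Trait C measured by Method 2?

0.40

Different traits and methods: r(TA1, TC2) = 0.40.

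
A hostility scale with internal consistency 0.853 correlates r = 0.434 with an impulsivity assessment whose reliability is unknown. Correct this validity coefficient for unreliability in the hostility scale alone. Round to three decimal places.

Single correction: r_c = r_obs / √r_xx = 0.434 / √0.853 = 0.434 / 0.9236 ≈ 0.470.

0.470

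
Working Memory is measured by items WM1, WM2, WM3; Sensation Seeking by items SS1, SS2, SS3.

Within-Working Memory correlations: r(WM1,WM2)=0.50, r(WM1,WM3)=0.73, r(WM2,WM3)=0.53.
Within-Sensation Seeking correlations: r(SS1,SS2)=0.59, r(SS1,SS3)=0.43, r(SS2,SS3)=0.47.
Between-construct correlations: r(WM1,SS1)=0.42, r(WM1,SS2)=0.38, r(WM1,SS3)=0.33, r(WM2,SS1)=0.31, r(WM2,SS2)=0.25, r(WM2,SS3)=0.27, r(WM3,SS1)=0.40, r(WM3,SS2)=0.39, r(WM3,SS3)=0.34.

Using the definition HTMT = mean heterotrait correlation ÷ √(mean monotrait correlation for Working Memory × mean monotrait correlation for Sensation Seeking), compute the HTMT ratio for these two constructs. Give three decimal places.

0.636

Between-construct mean = 3.09/9 = 0.3433.
Mean within-WM = 1.76/3 = 0.5867; mean within-SS = 1.49/3 = 0.4967.
Geometric mean = √(0.5867 × 0.4967) = 0.5398.
HTMT = 0.3433 / 0.5398 = 0.636.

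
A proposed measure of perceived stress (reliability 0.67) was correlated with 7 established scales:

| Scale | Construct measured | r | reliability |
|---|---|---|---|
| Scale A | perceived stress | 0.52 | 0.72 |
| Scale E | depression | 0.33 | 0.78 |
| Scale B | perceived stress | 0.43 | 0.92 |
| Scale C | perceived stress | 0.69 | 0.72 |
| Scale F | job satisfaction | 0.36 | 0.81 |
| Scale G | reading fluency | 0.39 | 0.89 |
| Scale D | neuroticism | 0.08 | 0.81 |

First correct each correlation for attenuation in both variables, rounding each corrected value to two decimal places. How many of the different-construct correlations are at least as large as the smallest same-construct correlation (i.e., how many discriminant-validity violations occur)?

Disattenuated r (r / √(r_scale · r_new)):
  Scale A (conv): 0.52 / √(0.72·0.67) = 0.75
  Scale E (disc): 0.33 / √(0.78·0.67) = 0.46
  Scale B (conv): 0.43 / √(0.92·0.67) = 0.55
  Scale C (conv): 0.69 / √(0.72·0.67) = 0.99
  Scale F (disc): 0.36 / √(0.81·0.67) = 0.49
  Scale G (disc): 0.39 / √(0.89·0.67) = 0.51
  Scale D (disc): 0.08 / √(0.81·0.67) = 0.11
Smallest convergent = 0.55. Discriminant values: 0.46, 0.49, 0.51, 0.11; count ≥ 0.55 → 0.

0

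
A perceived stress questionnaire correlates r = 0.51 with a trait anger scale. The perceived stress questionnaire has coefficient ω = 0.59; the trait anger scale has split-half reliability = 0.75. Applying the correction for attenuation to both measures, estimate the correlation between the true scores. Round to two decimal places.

0.77

r_true = r_obs / √(r_xx · r_yy) = 0.51 / √(0.59 × 0.75) = 0.51 / √0.4425 = 0.51 / 0.6652 ≈ 0.77.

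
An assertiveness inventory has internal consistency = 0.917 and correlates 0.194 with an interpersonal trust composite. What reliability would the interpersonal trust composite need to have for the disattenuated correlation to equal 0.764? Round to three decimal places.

0.070

r_true = r_obs / √(r_xx · r_yy) ⇒ 0.764 = 0.194 / √(0.917 · r_yy).
√(0.917 · r_yy) = 0.194 / 0.764 = 0.2539; 0.917 · r_yy = 0.0645; r_yy = 0.0645 / 0.917 ≈ 0.070.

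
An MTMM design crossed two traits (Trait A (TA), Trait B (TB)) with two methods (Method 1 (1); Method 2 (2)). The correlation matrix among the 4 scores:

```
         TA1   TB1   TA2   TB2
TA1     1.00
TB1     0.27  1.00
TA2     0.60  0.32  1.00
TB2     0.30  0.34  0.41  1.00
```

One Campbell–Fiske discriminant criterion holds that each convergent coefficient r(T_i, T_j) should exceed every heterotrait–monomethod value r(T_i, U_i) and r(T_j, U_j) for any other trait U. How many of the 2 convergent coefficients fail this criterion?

1

Checking each validity diagonal entry against its comparison values:
TA (methods 1·2): 0.60 vs {0.27, 0.41} → pass.
TB (methods 1·2): 0.34 vs {0.27, 0.41} → fail.
1 of 2 fail.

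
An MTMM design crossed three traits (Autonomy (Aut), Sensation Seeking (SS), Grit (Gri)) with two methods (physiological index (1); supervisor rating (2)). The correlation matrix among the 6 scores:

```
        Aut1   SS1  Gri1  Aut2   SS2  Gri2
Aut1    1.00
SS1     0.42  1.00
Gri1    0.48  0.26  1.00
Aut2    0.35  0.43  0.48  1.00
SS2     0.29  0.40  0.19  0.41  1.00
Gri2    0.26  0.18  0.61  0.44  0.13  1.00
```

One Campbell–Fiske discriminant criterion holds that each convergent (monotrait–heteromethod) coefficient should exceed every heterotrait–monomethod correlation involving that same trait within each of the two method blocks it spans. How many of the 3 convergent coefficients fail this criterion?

Checking each validity diagonal entry against its comparison values:
Aut (methods 1·2): 0.35 vs {0.42, 0.41, 0.48, 0.44} → fail.
SS (methods 1·2): 0.40 vs {0.42, 0.41, 0.26, 0.13} → fail.
Gri (methods 1·2): 0.61 vs {0.48, 0.44, 0.26, 0.13} → pass.
2 of 3 fail.

2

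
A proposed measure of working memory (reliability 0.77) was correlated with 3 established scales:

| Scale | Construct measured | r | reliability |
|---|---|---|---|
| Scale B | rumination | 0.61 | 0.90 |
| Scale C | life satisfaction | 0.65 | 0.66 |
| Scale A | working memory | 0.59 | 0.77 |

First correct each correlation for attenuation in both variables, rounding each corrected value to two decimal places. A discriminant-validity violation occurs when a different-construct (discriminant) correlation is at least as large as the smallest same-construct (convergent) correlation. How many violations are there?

Disattenuated r (r / √(r_scale · r_new)):
  Scale B (disc): 0.61 / √(0.90·0.77) = 0.73
  Scale C (disc): 0.65 / √(0.66·0.77) = 0.91
  Scale A (conv): 0.59 / √(0.77·0.77) = 0.77
Smallest convergent = 0.77. Discriminant values: 0.73, 0.91; count ≥ 0.77 → 1.

1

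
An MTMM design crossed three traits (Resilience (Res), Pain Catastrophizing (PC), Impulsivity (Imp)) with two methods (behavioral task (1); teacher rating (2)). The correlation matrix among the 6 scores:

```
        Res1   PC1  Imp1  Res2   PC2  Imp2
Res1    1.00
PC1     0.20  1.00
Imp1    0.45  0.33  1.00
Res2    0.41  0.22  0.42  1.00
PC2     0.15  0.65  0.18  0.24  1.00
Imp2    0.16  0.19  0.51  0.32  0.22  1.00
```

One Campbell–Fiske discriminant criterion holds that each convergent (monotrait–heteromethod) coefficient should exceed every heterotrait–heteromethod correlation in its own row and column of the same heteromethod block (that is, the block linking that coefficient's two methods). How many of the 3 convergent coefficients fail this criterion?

1

Checking each validity diagonal entry against its comparison values:
Res (methods 1·2): 0.41 vs {0.15, 0.22, 0.16, 0.42} → fail.
PC (methods 1·2): 0.65 vs {0.22, 0.15, 0.19, 0.18} → pass.
Imp (methods 1·2): 0.51 vs {0.42, 0.16, 0.18, 0.19} → pass.
1 of 3 fail.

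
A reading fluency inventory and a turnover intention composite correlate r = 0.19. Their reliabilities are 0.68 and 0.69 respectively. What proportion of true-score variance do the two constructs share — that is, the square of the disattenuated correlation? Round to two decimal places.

0.08

Disattenuated r = 0.19 / √(0.68 × 0.69) = 0.19 / 0.6850 = 0.2774.
Shared true-score variance = 0.2774² = 0.0770 ≈ 0.08.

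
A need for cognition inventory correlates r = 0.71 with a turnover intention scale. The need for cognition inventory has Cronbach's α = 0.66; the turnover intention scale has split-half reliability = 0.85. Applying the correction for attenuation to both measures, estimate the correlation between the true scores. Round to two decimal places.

r_true = r_obs / √(r_xx · r_yy) = 0.71 / √(0.66 × 0.85) = 0.71 / √0.5610 = 0.71 / 0.7490 ≈ 0.95.

0.95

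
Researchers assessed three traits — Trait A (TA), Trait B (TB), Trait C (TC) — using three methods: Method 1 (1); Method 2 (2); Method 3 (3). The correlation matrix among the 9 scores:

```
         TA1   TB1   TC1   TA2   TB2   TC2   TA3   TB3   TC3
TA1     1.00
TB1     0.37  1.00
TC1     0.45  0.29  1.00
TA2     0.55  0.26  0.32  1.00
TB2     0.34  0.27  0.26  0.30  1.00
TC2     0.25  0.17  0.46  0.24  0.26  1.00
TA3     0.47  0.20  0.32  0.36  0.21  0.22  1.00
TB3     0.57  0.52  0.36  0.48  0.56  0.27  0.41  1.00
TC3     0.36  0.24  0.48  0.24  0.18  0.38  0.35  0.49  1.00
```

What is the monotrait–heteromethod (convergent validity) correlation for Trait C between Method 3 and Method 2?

0.38

Same trait (TC), different methods: r(TC3, TC2) = 0.38.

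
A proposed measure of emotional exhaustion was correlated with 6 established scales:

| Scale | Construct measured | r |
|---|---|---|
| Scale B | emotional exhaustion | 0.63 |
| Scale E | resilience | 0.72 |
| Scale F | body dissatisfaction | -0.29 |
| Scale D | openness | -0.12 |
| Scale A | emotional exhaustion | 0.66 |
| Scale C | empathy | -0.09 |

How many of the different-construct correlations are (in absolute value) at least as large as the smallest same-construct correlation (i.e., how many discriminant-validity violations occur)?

Convergent (same construct = emotional exhaustion): Scale B, Scale A.
Smallest convergent = 0.63. Discriminant |r|: 0.72, 0.29, 0.12, 0.09; count ≥ 0.63 → 1.

1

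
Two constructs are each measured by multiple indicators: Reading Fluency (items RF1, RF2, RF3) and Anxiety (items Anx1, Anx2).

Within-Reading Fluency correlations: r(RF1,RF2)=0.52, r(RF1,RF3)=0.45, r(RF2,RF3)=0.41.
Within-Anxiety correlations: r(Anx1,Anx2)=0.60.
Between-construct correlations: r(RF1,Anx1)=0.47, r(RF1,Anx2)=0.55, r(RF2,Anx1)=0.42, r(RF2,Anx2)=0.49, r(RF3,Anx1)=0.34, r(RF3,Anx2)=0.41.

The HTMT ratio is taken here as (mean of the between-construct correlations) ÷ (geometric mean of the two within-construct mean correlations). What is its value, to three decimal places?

Between-construct mean = 2.68/6 = 0.4467.
Mean within-RF = 1.38/3 = 0.4600; mean within-Anx = 0.60/1 = 0.6000.
Geometric mean = √(0.4600 × 0.6000) = 0.5254.
HTMT = 0.4467 / 0.5254 = 0.850.

0.850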